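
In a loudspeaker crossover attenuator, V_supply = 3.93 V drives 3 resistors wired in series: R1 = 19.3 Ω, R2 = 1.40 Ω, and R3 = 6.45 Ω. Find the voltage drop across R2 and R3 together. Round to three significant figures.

Series total: ΣR = 19.3 + 1.40 + 6.45 = 27.15 Ω.
R_{R2..R3} = 1.40 + 6.45 = 7.850 Ω.
Voltage divider: V = V_supply · (7.850 / 27.15) = 3.93 × 0.2891 = 1.136 V.

V ≈ 1.14 V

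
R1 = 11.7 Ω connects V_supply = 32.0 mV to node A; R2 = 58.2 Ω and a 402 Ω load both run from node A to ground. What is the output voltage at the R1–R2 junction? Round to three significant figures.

V_out ≈ 26.0 mV

The load sits in parallel with R2, giving an effective lower resistance R2' = R2·R_L/(R2+R_L) = 50.84 Ω.
Voltage divider with the loaded lower leg: V_out = 32.0 × 50.84/(11.7 + 50.84) = 32.0 × 0.8129 = 26.01 mV.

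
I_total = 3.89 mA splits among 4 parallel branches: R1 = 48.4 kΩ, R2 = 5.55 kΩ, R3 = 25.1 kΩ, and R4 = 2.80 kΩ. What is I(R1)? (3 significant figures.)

I ≈ 0.134 mA

Conductances: ΣG = 1/48.4 + 1/5.55 + 1/25.1 + 1/2.80 = 0.5978 (1/kΩ).
By the current-divider rule, I = I_total · G_k/ΣG = 3.89 × 0.03456 = 0.1344 mA.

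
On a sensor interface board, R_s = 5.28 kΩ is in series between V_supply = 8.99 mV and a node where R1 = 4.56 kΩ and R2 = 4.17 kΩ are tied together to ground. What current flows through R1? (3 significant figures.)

I ≈ 0.576 µA

Equivalent of the parallel group: R_p = 2.178 kΩ.
Node voltage V_A = V_supply · R_p/(R_s + R_p) = 8.99 × 0.2920 = 2.626 mV.
Branch current I = V_A/R1 = 2.626/4.56 = 0.5758 µA.
(Equivalently: I_total = 1.205 µA, then current-divider fraction G_k/ΣG = 0.4777.)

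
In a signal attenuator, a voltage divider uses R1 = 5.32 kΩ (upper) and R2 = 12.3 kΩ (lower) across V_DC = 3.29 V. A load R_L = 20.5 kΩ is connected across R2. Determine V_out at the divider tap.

V_out ≈ 1.94 V

First combine the lower leg with the load: R2 ‖ R_L = 7.688 kΩ.
Now apply the divider: V_out = 3.29 × 0.5910 = 1.944 V.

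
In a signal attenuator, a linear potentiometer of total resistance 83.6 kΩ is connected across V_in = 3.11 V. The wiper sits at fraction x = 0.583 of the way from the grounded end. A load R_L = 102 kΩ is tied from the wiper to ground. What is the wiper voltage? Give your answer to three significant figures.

V_out ≈ 1.51 V

Lower segment x·R_p = 48.74 kΩ; upper segment (1−x)·R_p = 34.86 kΩ.
Lower segment in parallel with the load: 48.74 ‖ 102 = 32.98 kΩ.
V_out = 3.11 × 32.98/(34.86 + 32.98) = 1.512 V.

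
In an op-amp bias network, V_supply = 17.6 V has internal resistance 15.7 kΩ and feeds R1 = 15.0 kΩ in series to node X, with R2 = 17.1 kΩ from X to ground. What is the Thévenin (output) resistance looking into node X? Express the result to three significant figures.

R1' = 15.7 + 15.0 = 30.70 kΩ (source resistance + R1).
Looking into X with the source shorted: R_th = R1'·R2/(R1'+R2) = 30.70 × 17.1/47.80 = 10.98 kΩ.

R_th ≈ 11.0 kΩ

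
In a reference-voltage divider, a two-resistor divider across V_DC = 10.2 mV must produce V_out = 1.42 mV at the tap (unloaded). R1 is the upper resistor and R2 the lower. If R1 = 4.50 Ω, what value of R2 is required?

The divider ratio is R2/(R1+R2) = 1.42/10.2 = 0.1392.
Rearranging, R2 = R1·k/(1−k) = 4.50 × 0.1617 = 0.7278 Ω.

R2 ≈ 0.728 Ω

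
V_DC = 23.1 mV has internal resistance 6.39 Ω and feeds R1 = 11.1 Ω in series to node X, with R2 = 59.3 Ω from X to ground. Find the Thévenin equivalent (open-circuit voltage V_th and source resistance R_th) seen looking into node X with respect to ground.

R1' = 6.39 + 11.1 = 17.49 Ω (source resistance + R1).
With X open, the divider is unloaded: V_th = 23.1 × 59.3/76.79 = 17.84 mV.
Zeroing V_DC shorts the top of R1' to ground, so R_th = R1' ‖ R2 = 13.51 Ω.

V_th ≈ 17.8 mV, R_th ≈ 13.5 Ω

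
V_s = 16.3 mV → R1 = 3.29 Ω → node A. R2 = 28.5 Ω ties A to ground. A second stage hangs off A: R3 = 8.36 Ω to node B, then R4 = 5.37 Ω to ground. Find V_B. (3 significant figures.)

V_B ≈ 4.70 mV

Node A sees R2 in parallel with the series input of stage 2, R3 + R4 = 13.73 Ω.
R2 ‖ (R3+R4) = 9.266 Ω.
So V_A = 16.3 × 0.7380 = 12.03 mV.
Then the unloaded second divider: V_B = V_A × R4/(R3+R4) = 12.03 × 0.3911 = 4.705 mV.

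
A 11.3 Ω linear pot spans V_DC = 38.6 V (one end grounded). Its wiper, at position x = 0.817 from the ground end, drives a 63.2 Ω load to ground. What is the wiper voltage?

V_out ≈ 30.7 V

Split the track: R_lower = x·R_p = 9.232 Ω, R_upper = (1−x)·R_p = 2.068 Ω.
(x·R_p) ‖ R_L = 8.055 Ω.
V_out = 38.6 × 8.055/(2.068 + 8.055) = 30.72 V.
(Unloaded: V_out = x·V_DC = 31.5 V.)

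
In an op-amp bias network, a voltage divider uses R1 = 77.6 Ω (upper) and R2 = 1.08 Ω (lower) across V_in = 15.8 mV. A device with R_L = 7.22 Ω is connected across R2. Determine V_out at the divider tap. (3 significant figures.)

V_out ≈ 0.189 mV

The load sits in parallel with R2, giving an effective lower resistance R2' = R2·R_L/(R2+R_L) = 0.9395 Ω.
Voltage divider with the loaded lower leg: V_out = 15.8 × 0.9395/(77.6 + 0.9395) = 15.8 × 0.01196 = 0.1890 mV.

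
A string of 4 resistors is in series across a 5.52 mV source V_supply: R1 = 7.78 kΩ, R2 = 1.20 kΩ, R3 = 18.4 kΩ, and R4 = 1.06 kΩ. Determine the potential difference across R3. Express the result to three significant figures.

Series total: ΣR = 7.78 + 1.20 + 18.4 + 1.06 = 28.44 kΩ.
Voltage divider: V = V_supply · (18.40 / 28.44) = 5.52 × 0.6470 = 3.571 mV.

V ≈ 3.57 mV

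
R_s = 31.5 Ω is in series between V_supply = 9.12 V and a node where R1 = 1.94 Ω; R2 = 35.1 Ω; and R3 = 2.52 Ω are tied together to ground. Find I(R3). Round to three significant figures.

I ≈ 0.118 A

Combine the parallel branches: R_p = (1/1.94 + 1/35.1 + 1/2.52)⁻¹ = 1.063 Ω.
Node voltage V_A = V_supply · R_p/(R_s + R_p) = 9.12 × 0.03264 = 0.2977 V.
Branch current I = V_A/R3 = 0.2977/2.52 = 0.1181 A.
(Equivalently: I_total = 0.2801 A, then current-divider fraction G_k/ΣG = 0.4218.)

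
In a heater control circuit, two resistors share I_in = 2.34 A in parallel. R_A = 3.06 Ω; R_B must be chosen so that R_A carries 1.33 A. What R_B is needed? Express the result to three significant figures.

R_B ≈ 4.03 Ω

Two-branch current divider: I_A = I_in · R_B/(R_A + R_B).
1.33/2.34 = R_B/(R_A + R_B) → R_B = R_A · (0.5684)/(1 − 0.5684) = 3.06 × 1.317 = 4.030 Ω.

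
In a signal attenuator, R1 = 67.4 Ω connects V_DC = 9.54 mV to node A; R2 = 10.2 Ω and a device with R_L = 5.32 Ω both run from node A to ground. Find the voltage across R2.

R2 ‖ R_L = (10.2 × 5.32)/(10.2 + 5.32) = 3.496 Ω.
Then V_out = V_DC · R2'/(R1 + R2') = 9.54 × 3.496/70.90 = 0.4705 mV.

V_out ≈ 0.470 mV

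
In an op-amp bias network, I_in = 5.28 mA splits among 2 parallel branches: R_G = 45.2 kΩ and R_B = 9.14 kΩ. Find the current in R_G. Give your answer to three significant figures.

I ≈ 0.888 mA

Two-branch current divider: I_k = I_in · R_other/(R_1 + R_2).
I(R_G) = 5.28 × 9.14/(45.2 + 9.14) = 5.28 × 0.1682 = 0.8881 mA.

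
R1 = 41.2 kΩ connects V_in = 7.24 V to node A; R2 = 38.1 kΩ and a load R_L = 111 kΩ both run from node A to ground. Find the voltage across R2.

First combine the lower leg with the load: R2 ‖ R_L = 28.36 kΩ.
Voltage divider with the loaded lower leg: V_out = 7.24 × 28.36/(41.2 + 28.36) = 7.24 × 0.4077 = 2.952 V.
(Unloaded it would be 3.48 V; the load pulls it down.)

V_out ≈ 2.95 V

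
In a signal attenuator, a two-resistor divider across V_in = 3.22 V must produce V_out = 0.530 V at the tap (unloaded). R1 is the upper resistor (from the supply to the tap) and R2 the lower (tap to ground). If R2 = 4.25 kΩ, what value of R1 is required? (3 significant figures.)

Required fraction k = V_out/V_in = 0.1646.
R1 = R2·(1/k − 1) = 4.25 × 5.075 = 21.57 kΩ.

R1 ≈ 21.6 kΩ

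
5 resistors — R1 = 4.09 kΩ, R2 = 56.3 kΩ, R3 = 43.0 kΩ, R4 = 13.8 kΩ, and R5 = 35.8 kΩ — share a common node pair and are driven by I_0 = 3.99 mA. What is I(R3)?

ΣG = 1/4.09 + 1/56.3 + 1/43.0 + 1/13.8 + 1/35.8 = 0.3859.
By the current-divider rule, I = I_0 · G_k/ΣG = 3.99 × 0.06026 = 0.2404 mA.

I ≈ 0.240 mA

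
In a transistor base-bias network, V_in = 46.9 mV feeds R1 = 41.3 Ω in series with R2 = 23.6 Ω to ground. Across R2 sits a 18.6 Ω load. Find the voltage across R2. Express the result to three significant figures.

V_out ≈ 9.44 mV

First combine the lower leg with the load: R2 ‖ R_L = 10.40 Ω.
Then V_out = V_in · R2'/(R1 + R2') = 46.9 × 10.40/51.70 = 9.436 mV.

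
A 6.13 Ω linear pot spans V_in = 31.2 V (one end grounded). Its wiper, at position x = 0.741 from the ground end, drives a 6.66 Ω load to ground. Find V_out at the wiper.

Lower segment x·R_p = 4.542 Ω; upper segment (1−x)·R_p = 1.588 Ω.
R_L loads the lower segment: effective lower R = 2.701 Ω.
V_out = 31.2 × 2.701/(1.588 + 2.701) = 19.65 V.

V_out ≈ 19.6 V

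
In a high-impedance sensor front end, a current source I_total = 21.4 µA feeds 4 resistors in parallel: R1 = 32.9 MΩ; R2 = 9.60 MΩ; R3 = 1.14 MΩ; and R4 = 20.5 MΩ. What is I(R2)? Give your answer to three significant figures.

I ≈ 2.10 µA

Total conductance ΣG = 1/32.9 + 1/9.60 + 1/1.14 + 1/20.5 = 1.061 (units of 1/MΩ).
R2 takes the fraction G_k/ΣG = 0.1042/1.061 = 0.09822, so I = 21.4 × 0.09822 = 2.102 µA.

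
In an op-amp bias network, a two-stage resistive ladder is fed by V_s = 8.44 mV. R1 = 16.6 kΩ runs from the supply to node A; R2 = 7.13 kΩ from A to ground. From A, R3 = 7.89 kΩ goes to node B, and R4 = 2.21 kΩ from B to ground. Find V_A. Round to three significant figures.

V_A ≈ 1.70 mV

Looking into the second stage from A: R3 + R4 = 10.10 kΩ appears in parallel with R2.
R2 ‖ (R3+R4) = 4.180 kΩ.
V_A = 8.44 × 4.180/(16.6 + 4.180) = 1.698 mV.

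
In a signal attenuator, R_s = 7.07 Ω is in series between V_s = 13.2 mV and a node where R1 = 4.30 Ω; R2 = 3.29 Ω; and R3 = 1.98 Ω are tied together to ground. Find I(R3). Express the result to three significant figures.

Equivalent of the parallel group: R_p = 0.9601 Ω.
V_A by voltage divider: V_A = 13.2 × 0.9601/(7.07 + 0.9601) = 1.578 mV.
Branch current I = V_A/R3 = 1.578/1.98 = 0.7971 mA.

I ≈ 0.797 mA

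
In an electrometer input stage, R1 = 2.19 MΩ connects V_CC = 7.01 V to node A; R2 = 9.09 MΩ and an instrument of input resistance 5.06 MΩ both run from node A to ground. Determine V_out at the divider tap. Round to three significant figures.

V_out ≈ 4.19 V

First combine the lower leg with the load: R2 ‖ R_L = 3.251 MΩ.
Now apply the divider: V_out = 7.01 × 0.5975 = 4.188 V.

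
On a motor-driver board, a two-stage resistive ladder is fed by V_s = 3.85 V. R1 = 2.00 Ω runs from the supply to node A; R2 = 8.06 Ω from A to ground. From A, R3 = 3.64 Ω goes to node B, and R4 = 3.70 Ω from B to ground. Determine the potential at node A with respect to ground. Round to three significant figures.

V_A ≈ 2.53 V

Node A sees R2 in parallel with the series input of stage 2, R3 + R4 = 7.340 Ω.
Effective lower resistance at A: R2 ‖ 7.340 = 3.842 Ω.
So V_A = 3.85 × 0.6576 = 2.532 V.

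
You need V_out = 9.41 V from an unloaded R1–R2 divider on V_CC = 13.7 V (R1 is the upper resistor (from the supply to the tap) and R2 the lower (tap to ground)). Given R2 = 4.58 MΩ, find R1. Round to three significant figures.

R1 ≈ 2.09 MΩ

Required fraction k = V_out/V_CC = 0.6869.
R1 = R2·(1/k − 1) = 4.58 × 0.4559 = 2.088 MΩ.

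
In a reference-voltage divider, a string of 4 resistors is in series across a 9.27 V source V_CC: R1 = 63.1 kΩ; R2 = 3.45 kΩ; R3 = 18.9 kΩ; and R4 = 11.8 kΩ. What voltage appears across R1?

V ≈ 6.01 V

ΣR = 63.1 + 3.45 + 18.9 + 11.8 = 97.25 kΩ.
V = V_CC · R/ΣR = 9.27 × 0.6488 = 6.015 V.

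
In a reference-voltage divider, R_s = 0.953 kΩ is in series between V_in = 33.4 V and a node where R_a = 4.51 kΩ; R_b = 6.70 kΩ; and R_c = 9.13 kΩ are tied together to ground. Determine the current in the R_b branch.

I ≈ 3.42 mA

Parallel bank: R_p = 1/(1/4.51 + 1/6.70 + 1/9.13) = 2.081 kΩ.
V_A by voltage divider: V_A = 33.4 × 2.081/(0.953 + 2.081) = 22.91 V.
I(R_b) = V_A / R_b = 22.91/6.70 = 3.419 mA.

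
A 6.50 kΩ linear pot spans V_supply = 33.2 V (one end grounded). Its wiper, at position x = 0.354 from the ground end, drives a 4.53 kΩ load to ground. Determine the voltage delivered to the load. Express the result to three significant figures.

V_out ≈ 8.85 V

Split the track: R_lower = x·R_p = 2.301 kΩ, R_upper = (1−x)·R_p = 4.199 kΩ.
Lower segment in parallel with the load: 2.301 ‖ 4.53 = 1.526 kΩ.
Then V_out = V_supply · 1.526/(4.199 + 1.526) = 8.849 V.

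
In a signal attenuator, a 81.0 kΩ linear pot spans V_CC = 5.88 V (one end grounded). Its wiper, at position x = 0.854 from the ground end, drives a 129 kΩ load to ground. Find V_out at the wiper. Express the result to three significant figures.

Split the track: R_lower = x·R_p = 69.17 kΩ, R_upper = (1−x)·R_p = 11.83 kΩ.
(x·R_p) ‖ R_L = 45.03 kΩ.
Then V_out = V_CC · 45.03/(11.83 + 45.03) = 4.657 V.

V_out ≈ 4.66 V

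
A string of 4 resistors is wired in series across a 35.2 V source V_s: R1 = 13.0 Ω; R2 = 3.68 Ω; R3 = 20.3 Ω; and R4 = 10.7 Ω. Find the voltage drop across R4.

Series total: ΣR = 13.0 + 3.68 + 20.3 + 10.7 = 47.68 Ω.
V = V_s · R/ΣR = 35.2 × 0.2244 = 7.899 V.

V ≈ 7.90 V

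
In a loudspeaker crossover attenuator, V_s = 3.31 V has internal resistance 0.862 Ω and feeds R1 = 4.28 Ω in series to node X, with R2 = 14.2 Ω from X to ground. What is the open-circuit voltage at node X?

R1' = 0.862 + 4.28 = 5.142 Ω (source resistance + R1).
Open-circuit (no load on X): V_th = V_s · R2/(R1' + R2) = 3.31 × 14.2/(5.142 + 14.2) = 2.430 V.

V_th ≈ 2.43 V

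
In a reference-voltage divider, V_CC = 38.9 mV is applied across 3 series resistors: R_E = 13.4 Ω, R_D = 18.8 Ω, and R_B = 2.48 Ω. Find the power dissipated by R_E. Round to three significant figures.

P ≈ 16.9 µW

ΣR = 34.68 Ω → I = 38.9/34.68 = 1.122 mA.
P(R_E) = I²·R_E = (1.122)² × 13.4 = 16.86 µW.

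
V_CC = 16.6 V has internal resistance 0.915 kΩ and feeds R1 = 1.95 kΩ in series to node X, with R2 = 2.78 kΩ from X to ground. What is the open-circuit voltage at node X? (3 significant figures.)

R1' = 0.915 + 1.95 = 2.865 kΩ (source resistance + R1).
Open-circuit (no load on X): V_th = V_CC · R2/(R1' + R2) = 16.6 × 2.78/(2.865 + 2.78) = 8.175 V.

V_th ≈ 8.18 V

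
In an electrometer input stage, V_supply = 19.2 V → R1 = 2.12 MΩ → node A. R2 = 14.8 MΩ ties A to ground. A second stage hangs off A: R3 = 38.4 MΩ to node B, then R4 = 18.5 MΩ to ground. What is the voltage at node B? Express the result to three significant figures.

V_B ≈ 5.29 V

Looking into the second stage from A: R3 + R4 = 56.90 MΩ appears in parallel with R2.
Effective lower resistance at A: R2 ‖ 56.90 = 11.75 MΩ.
V_A = 19.2 × 11.75/(2.12 + 11.75) = 16.26 V.
V_B = V_A × 0.3251 = 5.288 V.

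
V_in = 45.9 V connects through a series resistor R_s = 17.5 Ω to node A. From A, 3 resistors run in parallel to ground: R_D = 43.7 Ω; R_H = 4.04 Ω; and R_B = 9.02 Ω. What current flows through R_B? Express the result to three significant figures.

Combine the parallel branches: R_p = (1/43.7 + 1/4.04 + 1/9.02)⁻¹ = 2.623 Ω.
Node voltage V_A = V_in · R_p/(R_s + R_p) = 45.9 × 0.1303 = 5.983 V.
Branch current I = V_A/R_B = 5.983/9.02 = 0.6633 A.
(Check via current divider: I_total = 2.281 A; share G_k/ΣG = 0.2908 → same result.)

I ≈ 0.663 A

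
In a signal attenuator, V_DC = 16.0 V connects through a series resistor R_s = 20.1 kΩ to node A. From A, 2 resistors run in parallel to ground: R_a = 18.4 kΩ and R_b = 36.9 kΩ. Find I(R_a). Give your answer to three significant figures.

I ≈ 0.330 mA

Parallel bank: R_p = 1/(1/18.4 + 1/36.9) = 12.28 kΩ.
Node voltage V_A = V_DC · R_p/(R_s + R_p) = 16.0 × 0.3792 = 6.067 V.
Branch current I = V_A/R_a = 6.067/18.4 = 0.3297 mA.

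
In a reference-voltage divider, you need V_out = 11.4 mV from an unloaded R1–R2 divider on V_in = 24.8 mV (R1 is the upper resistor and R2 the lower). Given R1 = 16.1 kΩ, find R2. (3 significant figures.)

R2 ≈ 13.7 kΩ

Required fraction k = V_out/V_in = 0.4597.
So R2 = R1 · V_out/(V_in − V_out) = 16.1 × 11.4/(24.8 − 11.4) = 16.1 × 0.8507 = 13.70 kΩ.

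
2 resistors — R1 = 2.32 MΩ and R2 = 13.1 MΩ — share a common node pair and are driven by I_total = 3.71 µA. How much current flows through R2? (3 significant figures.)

Two-branch current divider: I_k = I_total · R_other/(R_1 + R_2).
I(R2) = 3.71 × 2.32/(2.32 + 13.1) = 3.71 × 0.1505 = 0.5582 µA.

I ≈ 0.558 µA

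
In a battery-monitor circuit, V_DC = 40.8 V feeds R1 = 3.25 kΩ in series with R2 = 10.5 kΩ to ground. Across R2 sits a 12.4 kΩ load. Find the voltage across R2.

V_out ≈ 26.0 V

First combine the lower leg with the load: R2 ‖ R_L = 5.686 kΩ.
Now apply the divider: V_out = 40.8 × 0.6363 = 25.96 V.
(Unloaded it would be 31.2 V; the load pulls it down.)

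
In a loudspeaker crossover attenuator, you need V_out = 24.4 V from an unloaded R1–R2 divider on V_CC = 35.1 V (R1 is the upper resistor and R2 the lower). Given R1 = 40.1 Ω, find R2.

R2 ≈ 91.4 Ω

V_out/V_CC = R2/(R1+R2) = 0.6952.
Rearranging, R2 = R1·k/(1−k) = 40.1 × 2.280 = 91.44 Ω.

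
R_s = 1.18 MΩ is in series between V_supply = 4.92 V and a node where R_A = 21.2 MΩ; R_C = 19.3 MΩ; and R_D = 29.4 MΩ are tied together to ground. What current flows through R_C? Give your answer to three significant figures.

Equivalent of the parallel group: R_p = 7.519 MΩ.
Node voltage V_A = V_supply · R_p/(R_s + R_p) = 4.92 × 0.8644 = 4.253 V.
Branch current I = V_A/R_C = 4.253/19.3 = 0.2203 µA.
(Equivalently: I_total = 0.5656 µA, then current-divider fraction G_k/ΣG = 0.3896.)

I ≈ 0.220 µA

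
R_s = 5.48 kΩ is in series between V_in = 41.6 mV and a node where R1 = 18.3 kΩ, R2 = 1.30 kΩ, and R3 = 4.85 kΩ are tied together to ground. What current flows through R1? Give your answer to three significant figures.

Parallel bank: R_p = 1/(1/18.3 + 1/1.30 + 1/4.85) = 0.9708 kΩ.
V_A = 41.6 × 0.9708/6.451 = 6.261 mV.
Branch current I = V_A/R1 = 6.261/18.3 = 0.3421 µA.
(Check via current divider: I_total = 6.449 µA; share G_k/ΣG = 0.05305 → same result.)

I ≈ 0.342 µA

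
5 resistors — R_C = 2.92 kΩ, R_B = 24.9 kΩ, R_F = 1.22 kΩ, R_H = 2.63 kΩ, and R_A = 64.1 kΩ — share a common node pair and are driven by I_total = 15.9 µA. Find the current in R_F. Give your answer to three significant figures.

Total conductance ΣG = 1/2.92 + 1/24.9 + 1/1.22 + 1/2.63 + 1/64.1 = 1.598 (units of 1/kΩ).
R_F takes the fraction G_k/ΣG = 0.8197/1.598 = 0.5129, so I = 15.9 × 0.5129 = 8.155 µA.

I ≈ 8.16 µA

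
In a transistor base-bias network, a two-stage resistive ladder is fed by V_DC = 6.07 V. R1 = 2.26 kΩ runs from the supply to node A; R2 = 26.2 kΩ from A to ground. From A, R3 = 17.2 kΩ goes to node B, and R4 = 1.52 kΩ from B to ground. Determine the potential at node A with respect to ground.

Looking into the second stage from A: R3 + R4 = 18.72 kΩ appears in parallel with R2.
Effective lower resistance at A: R2 ‖ 18.72 = 10.92 kΩ.
So V_A = 6.07 × 0.8285 = 5.029 V.

V_A ≈ 5.03 V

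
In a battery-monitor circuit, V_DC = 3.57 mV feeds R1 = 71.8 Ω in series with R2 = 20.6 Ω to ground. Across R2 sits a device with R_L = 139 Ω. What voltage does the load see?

V_out ≈ 0.714 mV

First combine the lower leg with the load: R2 ‖ R_L = 17.94 Ω.
Now apply the divider: V_out = 3.57 × 0.1999 = 0.7137 mV.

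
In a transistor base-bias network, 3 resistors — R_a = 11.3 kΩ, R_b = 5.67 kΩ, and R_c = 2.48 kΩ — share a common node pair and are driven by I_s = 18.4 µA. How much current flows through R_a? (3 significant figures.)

I ≈ 2.44 µA

Total conductance ΣG = 1/11.3 + 1/5.67 + 1/2.48 = 0.6681 (units of 1/kΩ).
Current divider: I(R_a) = I_s · G_k/ΣG = 18.4 × (0.08850/0.6681) = 18.4 × 0.1325 = 2.437 µA.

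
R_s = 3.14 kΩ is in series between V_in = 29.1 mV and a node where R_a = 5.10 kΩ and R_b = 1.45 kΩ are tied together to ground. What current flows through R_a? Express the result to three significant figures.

Parallel bank: R_p = 1/(1/5.10 + 1/1.45) = 1.129 kΩ.
V_A by voltage divider: V_A = 29.1 × 1.129/(3.14 + 1.129) = 7.696 mV.
I(R_a) = V_A / R_a = 7.696/5.10 = 1.509 µA.
(Check via current divider: I_total = 6.817 µA; share G_k/ΣG = 0.2214 → same result.)

I ≈ 1.51 µA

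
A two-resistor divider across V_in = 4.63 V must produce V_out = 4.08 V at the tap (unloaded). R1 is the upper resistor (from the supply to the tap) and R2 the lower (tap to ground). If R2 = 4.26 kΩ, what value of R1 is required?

V_out/V_in = R2/(R1+R2) = 0.8812.
Rearranging, R1 = R2·(1−k)/k = 4.26 × 0.1348 = 0.5743 kΩ.

R1 ≈ 0.574 kΩ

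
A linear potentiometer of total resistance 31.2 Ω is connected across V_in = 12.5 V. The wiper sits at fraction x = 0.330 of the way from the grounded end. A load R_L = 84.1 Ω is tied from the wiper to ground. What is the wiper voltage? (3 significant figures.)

Lower segment x·R_p = 10.30 Ω; upper segment (1−x)·R_p = 20.90 Ω.
Lower segment in parallel with the load: 10.30 ‖ 84.1 = 9.173 Ω.
Loaded-divider output: V_out = 12.5 × 0.3050 = 3.812 V.
(Unloaded: V_out = x·V_in = 4.12 V.)

V_out ≈ 3.81 V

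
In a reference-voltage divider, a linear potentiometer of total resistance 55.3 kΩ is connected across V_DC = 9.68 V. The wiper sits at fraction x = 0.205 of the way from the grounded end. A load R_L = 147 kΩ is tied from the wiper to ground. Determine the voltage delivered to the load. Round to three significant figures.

Split the track: R_lower = x·R_p = 11.34 kΩ, R_upper = (1−x)·R_p = 43.96 kΩ.
(x·R_p) ‖ R_L = 10.52 kΩ.
V_out = 9.68 × 10.52/(43.96 + 10.52) = 1.870 V.
(Unloaded: V_out = x·V_DC = 1.98 V.)

V_out ≈ 1.87 V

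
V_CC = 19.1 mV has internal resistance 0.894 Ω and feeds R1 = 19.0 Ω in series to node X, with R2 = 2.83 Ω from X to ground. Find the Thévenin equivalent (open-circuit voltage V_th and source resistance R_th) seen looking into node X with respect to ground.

V_th ≈ 2.38 mV, R_th ≈ 2.48 Ω

R1' = 0.894 + 19.0 = 19.89 Ω (source resistance + R1).
Open-circuit (no load on X): V_th = V_CC · R2/(R1' + R2) = 19.1 × 2.83/(19.89 + 2.83) = 2.379 mV.
Zeroing V_CC shorts the top of R1' to ground, so R_th = R1' ‖ R2 = 2.478 Ω.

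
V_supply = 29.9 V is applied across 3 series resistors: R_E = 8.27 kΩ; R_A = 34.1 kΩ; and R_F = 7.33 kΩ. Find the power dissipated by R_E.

ΣR = 49.70 kΩ → I = 29.9/49.70 = 0.6016 mA.
P(R_E) = I²·R_E = (0.6016)² × 8.27 = 2.993 mW.

P ≈ 2.99 mW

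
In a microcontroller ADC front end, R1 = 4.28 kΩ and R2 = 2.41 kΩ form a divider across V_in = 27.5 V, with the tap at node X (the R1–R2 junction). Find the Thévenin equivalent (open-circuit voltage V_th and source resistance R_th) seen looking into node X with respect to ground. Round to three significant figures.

V_th ≈ 9.91 V, R_th ≈ 1.54 kΩ

With X open, the divider is unloaded: V_th = 27.5 × 2.41/6.690 = 9.907 V.
Zeroing V_in shorts the top of R1 to ground, so R_th = R1 ‖ R2 = 1.542 kΩ.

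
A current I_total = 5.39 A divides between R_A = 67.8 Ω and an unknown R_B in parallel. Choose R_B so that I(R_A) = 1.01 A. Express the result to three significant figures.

R_B ≈ 15.6 Ω

Two-branch current divider: I_A = I_total · R_B/(R_A + R_B).
1.01/5.39 = R_B/(R_A + R_B) → R_B = R_A · (0.1874)/(1 − 0.1874) = 67.8 × 0.2306 = 15.63 Ω.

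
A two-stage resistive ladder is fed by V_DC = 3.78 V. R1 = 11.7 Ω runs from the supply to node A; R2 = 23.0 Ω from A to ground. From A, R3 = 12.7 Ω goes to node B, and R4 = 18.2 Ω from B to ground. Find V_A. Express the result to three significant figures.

V_A ≈ 2.00 V

The second stage (R3 + R4 = 30.90 Ω) loads node A in parallel with R2.
Effective lower resistance at A: R2 ‖ 30.90 = 13.19 Ω.
So V_A = 3.78 × 0.5298 = 2.003 V.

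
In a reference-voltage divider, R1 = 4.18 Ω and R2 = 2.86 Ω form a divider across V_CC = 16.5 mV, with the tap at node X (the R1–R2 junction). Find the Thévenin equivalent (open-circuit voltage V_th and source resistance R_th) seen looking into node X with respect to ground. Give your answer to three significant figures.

V_th ≈ 6.70 mV, R_th ≈ 1.70 Ω

V_th is the unloaded tap voltage: V_CC · R2/(R1+R2) = 16.5 × 0.4063 = 6.703 mV.
Zeroing V_CC shorts the top of R1 to ground, so R_th = R1 ‖ R2 = 1.698 Ω.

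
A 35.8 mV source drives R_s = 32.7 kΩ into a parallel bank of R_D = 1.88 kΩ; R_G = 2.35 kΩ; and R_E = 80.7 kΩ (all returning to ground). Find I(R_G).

I ≈ 0.466 µA

Equivalent of the parallel group: R_p = 1.031 kΩ.
V_A by voltage divider: V_A = 35.8 × 1.031/(32.7 + 1.031) = 1.094 mV.
I(R_G) = V_A / R_G = 1.094/2.35 = 0.4657 µA.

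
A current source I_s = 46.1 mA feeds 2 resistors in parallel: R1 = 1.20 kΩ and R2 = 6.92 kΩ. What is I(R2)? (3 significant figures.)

I ≈ 6.81 mA

Two-branch current divider: I_k = I_s · R_other/(R_1 + R_2).
I(R2) = 46.1 × 1.20/(1.20 + 6.92) = 46.1 × 0.1478 = 6.813 mA.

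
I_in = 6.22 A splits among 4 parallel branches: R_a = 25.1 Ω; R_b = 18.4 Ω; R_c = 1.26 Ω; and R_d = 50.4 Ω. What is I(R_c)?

I ≈ 5.44 A

Total conductance ΣG = 1/25.1 + 1/18.4 + 1/1.26 + 1/50.4 = 0.9077 (units of 1/Ω).
Current divider: I(R_c) = I_in · G_k/ΣG = 6.22 × (0.7937/0.9077) = 6.22 × 0.8744 = 5.439 A.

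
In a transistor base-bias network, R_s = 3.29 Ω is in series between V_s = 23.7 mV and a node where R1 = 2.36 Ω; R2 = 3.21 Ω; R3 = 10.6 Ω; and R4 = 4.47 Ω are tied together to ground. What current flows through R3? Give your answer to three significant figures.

I ≈ 0.501 mA

Parallel bank: R_p = 1/(1/2.36 + 1/3.21 + 1/10.6 + 1/4.47) = 0.9494 Ω.
V_A by voltage divider: V_A = 23.7 × 0.9494/(3.29 + 0.9494) = 5.307 mV.
Branch current I = V_A/R3 = 5.307/10.6 = 0.5007 mA.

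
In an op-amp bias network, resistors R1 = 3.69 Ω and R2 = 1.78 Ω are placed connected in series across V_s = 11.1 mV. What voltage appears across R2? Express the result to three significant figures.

V ≈ 3.61 mV

Series total: ΣR = 3.69 + 1.78 = 5.470 Ω.
Voltage divider: V = V_s · (1.780 / 5.470) = 11.1 × 0.3254 = 3.612 mV.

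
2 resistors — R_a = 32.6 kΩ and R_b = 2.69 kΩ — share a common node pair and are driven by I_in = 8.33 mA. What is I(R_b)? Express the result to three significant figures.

Two-branch current divider: I_k = I_in · R_other/(R_1 + R_2).
So I = 8.33 × 32.6/35.29 = 7.695 mA.

I ≈ 7.70 mA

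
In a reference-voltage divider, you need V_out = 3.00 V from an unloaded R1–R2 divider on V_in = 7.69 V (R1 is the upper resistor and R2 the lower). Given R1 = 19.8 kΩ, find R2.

R2 ≈ 12.7 kΩ

Required fraction k = V_out/V_in = 0.3901.
So R2 = R1 · V_out/(V_in − V_out) = 19.8 × 3.00/(7.69 − 3.00) = 19.8 × 0.6397 = 12.67 kΩ.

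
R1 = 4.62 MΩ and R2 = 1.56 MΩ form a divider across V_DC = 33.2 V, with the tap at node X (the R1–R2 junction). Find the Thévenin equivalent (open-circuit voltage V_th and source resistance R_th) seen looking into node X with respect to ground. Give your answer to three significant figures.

V_th is the unloaded tap voltage: V_DC · R2/(R1+R2) = 33.2 × 0.2524 = 8.381 V.
Zeroing V_DC shorts the top of R1 to ground, so R_th = R1 ‖ R2 = 1.166 MΩ.

V_th ≈ 8.38 V, R_th ≈ 1.17 MΩ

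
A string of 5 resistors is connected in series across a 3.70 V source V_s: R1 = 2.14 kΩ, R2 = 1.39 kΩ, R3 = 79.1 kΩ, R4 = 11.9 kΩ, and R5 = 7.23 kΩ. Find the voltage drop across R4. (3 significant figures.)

Total series resistance ΣR = 2.14 + 1.39 + 79.1 + 11.9 + 7.23 = 101.8 kΩ.
Voltage divider: V = V_s · (11.90 / 101.8) = 3.70 × 0.1169 = 0.4327 V.

V ≈ 0.433 V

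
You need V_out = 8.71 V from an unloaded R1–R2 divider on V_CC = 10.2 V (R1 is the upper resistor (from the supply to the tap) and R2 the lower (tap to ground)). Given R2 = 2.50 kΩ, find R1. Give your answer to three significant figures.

R1 ≈ 0.428 kΩ

The divider ratio is R2/(R1+R2) = 8.71/10.2 = 0.8539.
Rearranging, R1 = R2·(1−k)/k = 2.50 × 0.1711 = 0.4277 kΩ.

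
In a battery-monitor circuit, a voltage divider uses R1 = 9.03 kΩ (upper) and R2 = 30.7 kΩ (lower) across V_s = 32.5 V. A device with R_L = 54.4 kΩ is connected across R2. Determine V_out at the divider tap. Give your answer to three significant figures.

V_out ≈ 22.3 V

The load sits in parallel with R2, giving an effective lower resistance R2' = R2·R_L/(R2+R_L) = 19.62 kΩ.
Voltage divider with the loaded lower leg: V_out = 32.5 × 19.62/(9.03 + 19.62) = 32.5 × 0.6849 = 22.26 V.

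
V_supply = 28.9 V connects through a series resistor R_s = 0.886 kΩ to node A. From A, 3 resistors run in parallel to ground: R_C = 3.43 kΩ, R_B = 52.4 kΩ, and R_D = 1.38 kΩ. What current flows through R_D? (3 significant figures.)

I ≈ 10.9 mA

Combine the parallel branches: R_p = (1/3.43 + 1/52.4 + 1/1.38)⁻¹ = 0.9659 kΩ.
V_A = 28.9 × 0.9659/1.852 = 15.07 V.
Branch current I = V_A/R_D = 15.07/1.38 = 10.92 mA.
(Equivalently: I_total = 15.61 mA, then current-divider fraction G_k/ΣG = 0.7000.)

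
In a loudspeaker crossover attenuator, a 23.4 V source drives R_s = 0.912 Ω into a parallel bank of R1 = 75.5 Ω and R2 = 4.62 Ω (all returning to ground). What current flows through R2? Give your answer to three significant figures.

Equivalent of the parallel group: R_p = 4.354 Ω.
V_A by voltage divider: V_A = 23.4 × 4.354/(0.912 + 4.354) = 19.35 V.
I(R2) = V_A / R2 = 19.35/4.62 = 4.188 A.

I ≈ 4.19 A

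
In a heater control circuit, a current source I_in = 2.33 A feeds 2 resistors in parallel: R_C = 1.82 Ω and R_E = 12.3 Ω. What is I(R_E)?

I ≈ 0.300 A

With just two branches, the current splits inversely with resistance.
I(R_E) = 2.33 × 1.82/(1.82 + 12.3) = 2.33 × 0.1289 = 0.3003 A.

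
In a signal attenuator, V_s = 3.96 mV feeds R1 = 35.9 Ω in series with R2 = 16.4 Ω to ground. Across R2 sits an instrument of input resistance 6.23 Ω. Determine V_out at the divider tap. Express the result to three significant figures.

The load sits in parallel with R2, giving an effective lower resistance R2' = R2·R_L/(R2+R_L) = 4.515 Ω.
Then V_out = V_s · R2'/(R1 + R2') = 3.96 × 4.515/40.41 = 0.4424 mV.

V_out ≈ 0.442 mV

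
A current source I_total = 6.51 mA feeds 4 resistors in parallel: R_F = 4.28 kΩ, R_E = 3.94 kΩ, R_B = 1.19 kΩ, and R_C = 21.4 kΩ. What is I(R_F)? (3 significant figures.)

I ≈ 1.11 mA

Conductances: ΣG = 1/4.28 + 1/3.94 + 1/1.19 + 1/21.4 = 1.375 (1/kΩ).
Current divider: I(R_F) = I_total · G_k/ΣG = 6.51 × (0.2336/1.375) = 6.51 × 0.1700 = 1.107 mA.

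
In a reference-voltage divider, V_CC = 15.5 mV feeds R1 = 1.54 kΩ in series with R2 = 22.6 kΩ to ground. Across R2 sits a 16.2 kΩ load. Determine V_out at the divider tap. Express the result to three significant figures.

R2 ‖ R_L = (22.6 × 16.2)/(22.6 + 16.2) = 9.436 kΩ.
Then V_out = V_CC · R2'/(R1 + R2') = 15.5 × 9.436/10.98 = 13.33 mV.

V_out ≈ 13.3 mV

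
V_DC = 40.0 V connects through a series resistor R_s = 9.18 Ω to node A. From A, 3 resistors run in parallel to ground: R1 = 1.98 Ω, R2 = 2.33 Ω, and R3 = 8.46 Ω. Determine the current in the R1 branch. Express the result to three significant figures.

Parallel bank: R_p = 1/(1/1.98 + 1/2.33 + 1/8.46) = 0.9502 Ω.
V_A = 40.0 × 0.9502/10.13 = 3.752 V.
I(R1) = V_A / R1 = 3.752/1.98 = 1.895 A.
(Check via current divider: I_total = 3.949 A; share G_k/ΣG = 0.4799 → same result.)

I ≈ 1.89 A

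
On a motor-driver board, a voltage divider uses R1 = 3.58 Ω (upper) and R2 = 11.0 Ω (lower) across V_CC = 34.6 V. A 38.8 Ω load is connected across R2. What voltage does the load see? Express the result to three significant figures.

V_out ≈ 24.4 V

First combine the lower leg with the load: R2 ‖ R_L = 8.570 Ω.
Then V_out = V_CC · R2'/(R1 + R2') = 34.6 × 8.570/12.15 = 24.41 V.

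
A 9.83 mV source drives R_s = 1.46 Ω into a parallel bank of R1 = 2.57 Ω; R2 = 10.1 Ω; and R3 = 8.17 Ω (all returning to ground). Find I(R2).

I ≈ 0.515 mA

Parallel bank: R_p = 1/(1/2.57 + 1/10.1 + 1/8.17) = 1.638 Ω.
V_A by voltage divider: V_A = 9.83 × 1.638/(1.46 + 1.638) = 5.197 mV.
Branch current I = V_A/R2 = 5.197/10.1 = 0.5146 mA.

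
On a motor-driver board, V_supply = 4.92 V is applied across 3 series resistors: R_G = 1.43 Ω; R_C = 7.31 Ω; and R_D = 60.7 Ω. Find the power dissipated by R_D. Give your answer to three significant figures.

P ≈ 0.305 W

Series current I = V_supply/ΣR = 4.92/69.44 = 0.07085 A.
P = I²R = 0.005020 × 60.7 = 0.3047 W.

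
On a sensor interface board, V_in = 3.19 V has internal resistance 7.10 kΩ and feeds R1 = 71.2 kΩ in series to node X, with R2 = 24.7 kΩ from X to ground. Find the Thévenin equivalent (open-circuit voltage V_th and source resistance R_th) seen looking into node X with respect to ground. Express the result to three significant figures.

R1' = 7.10 + 71.2 = 78.30 kΩ (source resistance + R1).
V_th is the unloaded tap voltage: V_in · R2/(R1'+R2) = 3.19 × 0.2398 = 0.7650 V.
With V_in suppressed (replaced by a short), R_th = R1' ‖ R2 = (78.30 × 24.7)/(78.30 + 24.7) = 18.78 kΩ.

V_th ≈ 0.765 V, R_th ≈ 18.8 kΩ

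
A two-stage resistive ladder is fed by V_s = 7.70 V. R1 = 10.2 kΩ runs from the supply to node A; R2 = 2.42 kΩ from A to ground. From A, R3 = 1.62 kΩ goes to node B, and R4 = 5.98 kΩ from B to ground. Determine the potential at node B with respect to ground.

Looking into the second stage from A: R3 + R4 = 7.600 kΩ appears in parallel with R2.
Effective lower resistance at A: R2 ‖ 7.600 = 1.836 kΩ.
First divider: V_A = V_s · 1.836/(10.2 + 1.836) = 1.174 V.
Stage 2 is unloaded, so V_B = V_A · R4/(R3+R4) = 1.174 × 5.98/7.600 = 0.9240 V.

V_B ≈ 0.924 V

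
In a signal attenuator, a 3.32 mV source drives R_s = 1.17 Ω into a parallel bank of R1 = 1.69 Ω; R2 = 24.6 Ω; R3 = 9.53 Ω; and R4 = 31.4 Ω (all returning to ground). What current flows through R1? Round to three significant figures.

I ≈ 1.03 mA

Equivalent of the parallel group: R_p = 1.300 Ω.
Node voltage V_A = V_DC · R_p/(R_s + R_p) = 3.32 × 0.5263 = 1.747 mV.
I(R1) = V_A / R1 = 1.747/1.69 = 1.034 mA.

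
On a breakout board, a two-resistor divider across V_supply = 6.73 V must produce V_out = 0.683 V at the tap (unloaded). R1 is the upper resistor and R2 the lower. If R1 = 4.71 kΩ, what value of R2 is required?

V_out/V_supply = R2/(R1+R2) = 0.1015.
Rearranging, R2 = R1·k/(1−k) = 4.71 × 0.1129 = 0.5320 kΩ.

R2 ≈ 0.532 kΩ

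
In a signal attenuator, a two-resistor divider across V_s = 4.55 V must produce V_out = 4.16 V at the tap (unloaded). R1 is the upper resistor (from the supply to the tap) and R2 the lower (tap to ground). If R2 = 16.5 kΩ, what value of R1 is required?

V_out/V_s = R2/(R1+R2) = 0.9143.
R1 = R2·(1/k − 1) = 16.5 × 0.09375 = 1.547 kΩ.

R1 ≈ 1.55 kΩ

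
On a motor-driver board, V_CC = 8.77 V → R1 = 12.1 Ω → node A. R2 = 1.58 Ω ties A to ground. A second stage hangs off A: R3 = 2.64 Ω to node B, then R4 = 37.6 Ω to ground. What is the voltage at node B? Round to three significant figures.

The second stage (R3 + R4 = 40.24 Ω) loads node A in parallel with R2.
R2 ‖ (R3+R4) = 1.520 Ω.
First divider: V_A = V_CC · 1.520/(12.1 + 1.520) = 0.9789 V.
V_B = V_A × 0.9344 = 0.9147 V.

V_B ≈ 0.915 V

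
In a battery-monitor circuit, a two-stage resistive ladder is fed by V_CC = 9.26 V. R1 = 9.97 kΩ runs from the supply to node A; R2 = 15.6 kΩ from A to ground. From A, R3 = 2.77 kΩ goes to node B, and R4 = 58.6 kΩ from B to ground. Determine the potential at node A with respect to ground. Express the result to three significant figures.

V_A ≈ 5.14 V

The second stage (R3 + R4 = 61.37 kΩ) loads node A in parallel with R2.
Effective lower resistance at A: R2 ‖ 61.37 = 12.44 kΩ.
V_A = 9.26 × 12.44/(9.97 + 12.44) = 5.140 V.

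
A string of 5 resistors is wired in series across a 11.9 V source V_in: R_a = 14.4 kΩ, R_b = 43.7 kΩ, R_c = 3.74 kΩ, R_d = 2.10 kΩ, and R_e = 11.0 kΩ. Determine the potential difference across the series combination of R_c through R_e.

Total series resistance ΣR = 14.4 + 43.7 + 3.74 + 2.10 + 11.0 = 74.94 kΩ.
R_{R_c..R_e} = 3.74 + 2.10 + 11.0 = 16.84 kΩ.
Voltage divider: V = V_in · (16.84 / 74.94) = 11.9 × 0.2247 = 2.674 V.

V ≈ 2.67 V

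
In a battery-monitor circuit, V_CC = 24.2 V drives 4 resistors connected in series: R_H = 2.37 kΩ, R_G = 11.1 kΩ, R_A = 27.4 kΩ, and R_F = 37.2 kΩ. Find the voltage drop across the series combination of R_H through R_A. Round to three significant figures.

ΣR = 2.37 + 11.1 + 27.4 + 37.2 = 78.07 kΩ.
R_{R_H..R_A} = 2.37 + 11.1 + 27.4 = 40.87 kΩ.
By the voltage-divider rule, V = 24.2 × 40.87/78.07 = 12.67 V.

V ≈ 12.7 V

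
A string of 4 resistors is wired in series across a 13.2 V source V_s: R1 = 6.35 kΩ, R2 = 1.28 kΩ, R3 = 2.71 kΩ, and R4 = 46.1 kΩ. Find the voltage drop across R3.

ΣR = 6.35 + 1.28 + 2.71 + 46.1 = 56.44 kΩ.
By the voltage-divider rule, V = 13.2 × 2.710/56.44 = 0.6338 V.

V ≈ 0.634 V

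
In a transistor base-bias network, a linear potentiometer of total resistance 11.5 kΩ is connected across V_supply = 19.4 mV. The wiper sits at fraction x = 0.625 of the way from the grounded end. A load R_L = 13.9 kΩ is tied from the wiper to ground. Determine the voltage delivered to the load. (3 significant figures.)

Lower segment x·R_p = 7.188 kΩ; upper segment (1−x)·R_p = 4.312 kΩ.
R_L loads the lower segment: effective lower R = 4.738 kΩ.
Then V_out = V_supply · 4.738/(4.312 + 4.738) = 10.16 mV.

V_out ≈ 10.2 mV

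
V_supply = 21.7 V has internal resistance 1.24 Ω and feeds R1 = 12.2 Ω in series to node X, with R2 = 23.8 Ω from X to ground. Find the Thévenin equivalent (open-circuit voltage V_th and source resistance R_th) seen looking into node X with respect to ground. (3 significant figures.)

R1' = 1.24 + 12.2 = 13.44 Ω (source resistance + R1).
Open-circuit (no load on X): V_th = V_supply · R2/(R1' + R2) = 21.7 × 23.8/(13.44 + 23.8) = 13.87 V.
Zeroing V_supply shorts the top of R1' to ground, so R_th = R1' ‖ R2 = 8.589 Ω.

V_th ≈ 13.9 V, R_th ≈ 8.59 Ω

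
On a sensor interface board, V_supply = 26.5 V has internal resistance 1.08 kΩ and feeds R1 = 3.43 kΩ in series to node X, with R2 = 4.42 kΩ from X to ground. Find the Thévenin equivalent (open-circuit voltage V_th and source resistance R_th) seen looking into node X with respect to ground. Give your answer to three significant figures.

V_th ≈ 13.1 V, R_th ≈ 2.23 kΩ

R1' = 1.08 + 3.43 = 4.510 kΩ (source resistance + R1).
V_th is the unloaded tap voltage: V_supply · R2/(R1'+R2) = 26.5 × 0.4950 = 13.12 V.
Zeroing V_supply shorts the top of R1' to ground, so R_th = R1' ‖ R2 = 2.232 kΩ.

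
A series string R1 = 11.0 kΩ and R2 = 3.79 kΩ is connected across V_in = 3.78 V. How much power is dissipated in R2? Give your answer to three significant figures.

Series current I = V_in/ΣR = 3.78/14.79 = 0.2556 mA.
V(R2) = I·R = 0.9686 V; P = V·I = 0.9686 × 0.2556 = 0.2476 mW.

P ≈ 0.248 mW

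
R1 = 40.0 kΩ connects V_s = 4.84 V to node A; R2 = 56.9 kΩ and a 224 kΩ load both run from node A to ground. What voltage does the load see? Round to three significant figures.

V_out ≈ 2.57 V

First combine the lower leg with the load: R2 ‖ R_L = 45.37 kΩ.
Now apply the divider: V_out = 4.84 × 0.5315 = 2.572 V.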